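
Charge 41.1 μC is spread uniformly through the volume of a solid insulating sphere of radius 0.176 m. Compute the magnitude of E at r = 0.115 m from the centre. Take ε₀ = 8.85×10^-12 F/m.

|E| ≈ 7.80e6 N/C

By spherical symmetry E is radial; choose a Gaussian sphere of radius r = 0.115 m (r < R).
Only the charge within r is enclosed: Q_enc = Q·(r/R)³ = (41.1 μC)·(0.115 m/0.176 m)³ = 1.147×10^-5 C.
By Gauss's law, ∮E·dA = E·4πr² = Q_enc/ε₀.
E = |Q_enc|/(4πε₀r²) = (1.147e-5)/(4π·8.85×10^-12·(0.115)²) = 7.80e6 N/C.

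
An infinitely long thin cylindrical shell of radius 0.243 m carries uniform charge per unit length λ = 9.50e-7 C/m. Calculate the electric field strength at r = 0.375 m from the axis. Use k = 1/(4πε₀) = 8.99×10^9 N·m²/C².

Choose a coaxial cylinder of radius r = 0.375 m (arbitrary length L) as the Gaussian surface (r > 0.243 m).
The full line charge is enclosed: λ_enc = 9.50e-7 C/m.
Since E is radial and uniform over the curved surface, Φ = E·2πrL = Q_enc/ε₀ = λ_enc L/ε₀.
E = 2k|λ_enc|/r = 2(8.99×10^9)(9.50×10^-7)/(0.375) = 4.55×10^4 N/C.

|E| ≈ 4.55×10^4 N/C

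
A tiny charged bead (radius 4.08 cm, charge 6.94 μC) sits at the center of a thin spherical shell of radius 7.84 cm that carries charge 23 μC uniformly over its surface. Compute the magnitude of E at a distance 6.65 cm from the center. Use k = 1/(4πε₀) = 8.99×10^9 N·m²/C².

E = 1.41e7 V/m

Use a concentric Gaussian sphere at r = 6.65 cm (between the bodies, 4.08 cm < r < 7.84 cm).
The shell at 7.84 cm lies outside the Gaussian surface, so Q_enc = 6.94 μC = 6.94e-6 C.
By Gauss's law, ∮E·dA = E·4πr² = Q_enc/ε₀.
E = k|Q_enc|/r² = (8.99×10^9)(6.94e-6)/(0.0665)² = 1.41×10^7 N/C.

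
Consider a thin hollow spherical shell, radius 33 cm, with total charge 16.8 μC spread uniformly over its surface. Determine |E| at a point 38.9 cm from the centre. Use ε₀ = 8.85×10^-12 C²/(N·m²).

Symmetry ⇒ E = E(r) r̂. Gaussian sphere of radius r = 38.9 cm (r > 33 cm).
The entire shell is enclosed: Q_enc = 1.68×10^-5 C.
By Gauss's law, ∮E·dA = E·4πr² = Q_enc/ε₀.
E = |Q_enc|/(4πε₀r²) = (1.68×10^-5)/(4π·8.85×10^-12·(0.389)²) = 9.98e5 N/C.

|E| ≈ 9.98×10^5 N/C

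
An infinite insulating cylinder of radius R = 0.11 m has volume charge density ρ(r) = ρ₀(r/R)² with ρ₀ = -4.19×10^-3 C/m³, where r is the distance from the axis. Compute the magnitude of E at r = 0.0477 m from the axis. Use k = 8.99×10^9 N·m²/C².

E ≈ 1.06×10^6 V/m

Take a coaxial cylindrical Gaussian surface of radius r = 0.0477 m and length L (r < R).
Integrating ρ over the cross-section to radius r: λ_enc = (2πρ₀/R²) ∫₀^r r'^3 dr' = 2πρ₀ r^4/(4·R²) = -2.816×10^-6 C/m.
By Gauss's law (flux through the curved wall only), E·2πrL = λ_enc L/ε₀.
E = 2k|λ_enc|/r = 2(8.99×10^9)(2.816×10^-6)/(0.0477) = 1.06×10^6 N/C.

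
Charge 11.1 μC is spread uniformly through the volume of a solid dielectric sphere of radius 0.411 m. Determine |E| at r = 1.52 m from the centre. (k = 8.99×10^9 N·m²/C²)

E ≈ 4.32e4 V/m

Symmetry ⇒ E = E(r) r̂. Gaussian sphere of radius r = 1.52 m (r > R, so the entire charge is enclosed).
Q_enc = 11.1 μC = 1.11×10^-5 C.
Gauss's law: E·4πr² = Q_enc/ε₀.
E = k|Q_enc|/r² = (8.99×10^9)(1.11e-5)/(1.52)² = 4.32×10^4 N/C.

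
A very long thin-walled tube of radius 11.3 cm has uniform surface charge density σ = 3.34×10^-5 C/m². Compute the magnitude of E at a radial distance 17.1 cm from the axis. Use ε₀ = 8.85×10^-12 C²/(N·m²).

|E| ≈ 2.49×10^6 N/C

By cylindrical symmetry E is radial; use a coaxial Gaussian cylinder of radius 17.1 cm and length L (r > 11.3 cm).
The whole shell is enclosed: λ_enc = σ·2πR = (3.34×10^-5)·2π·(0.113) = 2.371×10^-5 C/m.
By Gauss's law (flux through the curved wall only), E·2πrL = λ_enc L/ε₀.
E = |λ_enc|/(2πε₀r) = (2.371×10^-5)/(2π·8.85×10^-12·0.171) = 2.49×10^6 N/C.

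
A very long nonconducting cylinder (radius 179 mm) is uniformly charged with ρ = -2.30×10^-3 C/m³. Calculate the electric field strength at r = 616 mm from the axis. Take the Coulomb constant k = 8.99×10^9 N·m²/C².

E ≈ 6.76×10^6 N/C

By cylindrical symmetry E is radial; use a coaxial Gaussian cylinder of radius 616 mm and length L (r > 179 mm, full cross-section enclosed).
λ_enc = ρ·πR² = (-2.30×10^-3)π(0.179)² = -2.315×10^-4 C/m.
Gauss's law: E·2πrL = λ_enc L/ε₀.
E = 2k|λ_enc|/r = 2(8.99×10^9)(2.315×10^-4)/(0.616) = 6.76e6 N/C.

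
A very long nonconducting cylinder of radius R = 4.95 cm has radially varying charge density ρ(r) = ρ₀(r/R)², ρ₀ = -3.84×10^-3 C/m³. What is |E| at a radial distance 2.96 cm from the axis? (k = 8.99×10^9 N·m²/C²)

Coaxial Gaussian cylinder, radius r = 2.96 cm, length L (r < R).
λ_enc = ∫₀^r ρ(r')·2πr' dr' = (2πρ₀/R²)·r^4/4 = -1.89×10^-6 C/m.
Applying ∮E·dA = Q_enc/ε₀ with the end caps contributing no flux:
E = 2k|λ_enc|/r = 2(8.99×10^9)(1.89e-6)/(0.0296) = 1.15×10^6 N/C.

1.15×10^6 N/C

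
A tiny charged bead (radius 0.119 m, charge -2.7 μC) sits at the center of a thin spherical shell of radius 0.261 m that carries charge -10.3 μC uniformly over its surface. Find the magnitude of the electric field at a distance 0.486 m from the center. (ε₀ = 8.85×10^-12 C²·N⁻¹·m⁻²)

E ≈ 4.95e5 N/C

Symmetry ⇒ E = E(r) r̂. Gaussian sphere of radius r = 0.486 m (r > 0.261 m, enclosing both).
Q_enc = (-2.7 μC) + (-10.3 μC) = -1.30×10^-5 C.
By Gauss's law, ∮E·dA = E·4πr² = Q_enc/ε₀.
E = |Q_enc|/(4πε₀r²) = (1.30×10^-5)/(4π·8.85×10^-12·(0.486)²) = 4.95e5 N/C.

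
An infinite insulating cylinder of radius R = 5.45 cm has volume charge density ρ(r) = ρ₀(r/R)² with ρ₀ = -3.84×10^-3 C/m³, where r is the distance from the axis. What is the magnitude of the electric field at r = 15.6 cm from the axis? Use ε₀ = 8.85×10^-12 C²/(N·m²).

E ≈ 2.07×10^6 N/C

By cylindrical symmetry E is radial; use a coaxial Gaussian cylinder of radius 15.6 cm and length L (r > R, full charge per length enclosed).
λ_enc = 2π ∫₀^R ρ₀(r'/R)^2 r' dr' = 2πρ₀R²/4 = -1.792×10^-5 C/m.
Applying ∮E·dA = Q_enc/ε₀ with the end caps contributing no flux:
E = |λ_enc|/(2πε₀r) = (1.792e-5)/(2π·8.85×10^-12·0.156) = 2.07×10^6 N/C.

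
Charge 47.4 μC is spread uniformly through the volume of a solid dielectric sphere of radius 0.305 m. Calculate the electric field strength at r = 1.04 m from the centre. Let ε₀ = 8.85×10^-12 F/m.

Use a concentric Gaussian sphere at r = 1.04 m (r > R, so the entire charge is enclosed).
Q_enc = 47.4 μC = 4.74×10^-5 C.
Applying ∮E·dA = Q_enc/ε₀ with Φ = E(4πr²):
E = |Q_enc|/(4πε₀r²) = (4.74e-5)/(4π·8.85×10^-12·(1.04)²) = 3.94×10^5 N/C.

3.94×10^5 N/C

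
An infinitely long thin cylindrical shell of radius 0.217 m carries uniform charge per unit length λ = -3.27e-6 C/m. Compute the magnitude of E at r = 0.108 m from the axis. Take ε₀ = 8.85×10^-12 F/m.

Choose a coaxial cylinder of radius r = 0.108 m (arbitrary length L) as the Gaussian surface (r < 0.217 m, inside the shell).
No charge is enclosed, so Gauss's law gives E·2πrL = 0 ⇒ E = 0.

E = 0 (no enclosed charge)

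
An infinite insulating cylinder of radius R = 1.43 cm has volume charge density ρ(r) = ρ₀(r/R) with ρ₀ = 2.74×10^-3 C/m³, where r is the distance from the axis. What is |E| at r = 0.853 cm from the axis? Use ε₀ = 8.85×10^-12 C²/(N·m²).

By cylindrical symmetry E is radial; use a coaxial Gaussian cylinder of radius 0.853 cm and length L (r < R).
λ_enc = ∫₀^r ρ(r')·2πr' dr' = (2πρ₀/R)·r^3/3 = 2.491e-7 C/m.
Since E is radial and uniform over the curved surface, Φ = E·2πrL = Q_enc/ε₀ = λ_enc L/ε₀.
E = |λ_enc|/(2πε₀r) = (2.491×10^-7)/(2π·8.85×10^-12·0.00853) = 5.25×10^5 N/C.

|E| = 5.25×10^5 N/C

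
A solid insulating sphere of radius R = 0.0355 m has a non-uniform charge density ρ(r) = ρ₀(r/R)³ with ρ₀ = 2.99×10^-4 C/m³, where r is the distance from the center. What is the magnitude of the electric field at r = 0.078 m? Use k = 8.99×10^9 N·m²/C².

By spherical symmetry E is radial; choose a Gaussian sphere of radius r = 0.078 m (r > R, all charge enclosed).
Q_enc = 4π ∫₀^R ρ₀(r'/R)^3 r'² dr' = 4πρ₀R³/6 = 2.802×10^-8 C.
Applying ∮E·dA = Q_enc/ε₀ with Φ = E(4πr²):
E = k|Q_enc|/r² = (8.99×10^9)(2.802×10^-8)/(0.078)² = 4.14e4 N/C.

|E| = 4.14×10^4 N/C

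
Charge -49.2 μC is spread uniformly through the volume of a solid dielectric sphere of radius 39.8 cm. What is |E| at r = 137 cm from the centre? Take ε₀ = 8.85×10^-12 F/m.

E ≈ 2.36e5 N/C

Use a concentric Gaussian sphere at r = 137 cm (r > R, so the entire charge is enclosed).
Q_enc = -49.2 μC = -4.92×10^-5 C.
Applying ∮E·dA = Q_enc/ε₀ with Φ = E(4πr²):
E = |Q_enc|/(4πε₀r²) = (4.92×10^-5)/(4π·8.85×10^-12·(1.37)²) = 2.36e5 N/C.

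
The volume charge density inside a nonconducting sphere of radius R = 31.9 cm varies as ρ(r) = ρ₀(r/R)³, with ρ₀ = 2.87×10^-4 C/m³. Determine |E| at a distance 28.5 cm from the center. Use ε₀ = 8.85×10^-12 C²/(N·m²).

1.10e6 N/C

Take a concentric spherical Gaussian surface of radius r = 28.5 cm (r < R).
Integrate the density: Q_enc = 4π ∫₀^r ρ₀(r'/R)^3 r'² dr' = 4πρ₀ r^6/(6·R³) = 9.923×10^-6 C.
Gauss's law: E·4πr² = Q_enc/ε₀.
E = |Q_enc|/(4πε₀r²) = (9.923×10^-6)/(4π·8.85×10^-12·(0.285)²) = 1.10×10^6 N/C.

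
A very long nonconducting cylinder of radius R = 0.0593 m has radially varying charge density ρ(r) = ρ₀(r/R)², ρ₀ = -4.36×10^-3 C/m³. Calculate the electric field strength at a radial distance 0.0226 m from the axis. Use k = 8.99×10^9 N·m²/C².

4.04×10^5 N/C

Coaxial Gaussian cylinder, radius r = 0.0226 m, length L (r < R).
λ_enc = ∫₀^r ρ(r')·2πr' dr' = (2πρ₀/R²)·r^4/4 = -5.081e-7 C/m.
By Gauss's law (flux through the curved wall only), E·2πrL = λ_enc L/ε₀.
E = 2k|λ_enc|/r = 2(8.99×10^9)(5.081×10^-7)/(0.0226) = 4.04e5 N/C.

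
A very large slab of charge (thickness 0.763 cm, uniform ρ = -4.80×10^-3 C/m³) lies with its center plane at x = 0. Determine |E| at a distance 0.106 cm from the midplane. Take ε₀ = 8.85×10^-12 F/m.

By symmetry E is perpendicular to the slab. A Gaussian pillbox from −0.106 cm to +0.106 cm (face area A) lies entirely within the slab.
Q_enc = ρ·(2x)·A and flux = 2EA, so 2EA = 2ρxA/ε₀ ⇒ E = |ρ|x/ε₀.
E = (4.80×10^-3)(0.00106)/(8.85×10^-12) = 5.75×10^5 N/C.

5.75×10^5 N/C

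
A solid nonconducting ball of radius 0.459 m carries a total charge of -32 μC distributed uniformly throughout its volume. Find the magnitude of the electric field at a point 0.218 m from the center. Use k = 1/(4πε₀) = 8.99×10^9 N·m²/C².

By spherical symmetry E is radial; choose a Gaussian sphere of radius r = 0.218 m (r < R).
Only the charge within r is enclosed: Q_enc = Q·(r/R)³ = (-32 μC)·(0.218 m/0.459 m)³ = -3.428×10^-6 C.
Since E is radial and uniform over the Gaussian sphere, Φ = E·4πr² = Q_enc/ε₀.
E = k|Q_enc|/r² = (8.99×10^9)(3.428e-6)/(0.218)² = 6.49×10^5 N/C.

E = 6.49e5 V/m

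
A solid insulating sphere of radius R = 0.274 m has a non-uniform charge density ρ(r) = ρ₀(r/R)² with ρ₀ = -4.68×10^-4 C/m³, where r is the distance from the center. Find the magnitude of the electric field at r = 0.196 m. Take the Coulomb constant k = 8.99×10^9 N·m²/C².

Symmetry ⇒ E = E(r) r̂. Gaussian sphere of radius r = 0.196 m (r < R).
Q_enc = ∫₀^r ρ(r')·4πr'² dr' = (4πρ₀/R²) ∫₀^r r'^4 dr' = 4πρ₀ r^5/(5·R²) = -4.532×10^-6 C.
By Gauss's law, ∮E·dA = E·4πr² = Q_enc/ε₀.
E = k|Q_enc|/r² = (8.99×10^9)(4.532e-6)/(0.196)² = 1.06×10^6 N/C.

E ≈ 1.06×10^6 V/m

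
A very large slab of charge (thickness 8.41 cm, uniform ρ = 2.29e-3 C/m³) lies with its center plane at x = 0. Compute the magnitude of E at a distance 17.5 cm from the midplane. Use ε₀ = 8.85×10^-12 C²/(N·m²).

The point |x| = 17.5 cm lies outside the slab (half-thickness 0.04205 m). A symmetric pillbox spanning the full slab encloses Q_enc = ρ·d·A.
Flux = 2EA ⇒ E = |ρ|d/(2ε₀), independent of distance outside.
E = (2.29×10^-3)(0.0841)/(2·8.85×10^-12) = 1.09×10^7 N/C.

|E| ≈ 1.09×10^7 V/m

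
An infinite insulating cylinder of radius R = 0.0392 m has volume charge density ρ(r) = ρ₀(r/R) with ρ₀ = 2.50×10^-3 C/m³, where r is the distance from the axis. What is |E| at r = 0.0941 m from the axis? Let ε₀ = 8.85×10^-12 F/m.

Take a coaxial cylindrical Gaussian surface of radius r = 0.0941 m and length L (r > R, full charge per length enclosed).
λ_enc = 2π ∫₀^R ρ₀(r'/R)^1 r' dr' = 2πρ₀R²/3 = 8.046×10^-6 C/m.
Since E is radial and uniform over the curved surface, Φ = E·2πrL = Q_enc/ε₀ = λ_enc L/ε₀.
E = |λ_enc|/(2πε₀r) = (8.046×10^-6)/(2π·8.85×10^-12·0.0941) = 1.54×10^6 N/C.

|E| = 1.54×10^6 V/m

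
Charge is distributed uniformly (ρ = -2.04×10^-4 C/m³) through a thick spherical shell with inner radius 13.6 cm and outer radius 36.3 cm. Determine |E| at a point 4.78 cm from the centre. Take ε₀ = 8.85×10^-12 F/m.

Symmetry ⇒ E = E(r) r̂. Gaussian sphere of radius r = 4.78 cm (r < 13.6 cm, inside the empty cavity).
Q_enc = 0 (all charge lies at larger r); Gauss's law gives E = 0.

|E| = 0 N/C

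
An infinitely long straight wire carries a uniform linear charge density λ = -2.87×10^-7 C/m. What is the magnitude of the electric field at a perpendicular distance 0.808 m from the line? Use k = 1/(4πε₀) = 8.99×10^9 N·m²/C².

By cylindrical symmetry E is radial; use a coaxial Gaussian cylinder of radius 0.808 m and length L.
Q_enc = λL, so λ_enc = -2.87×10^-7 C/m.
Gauss's law: E·2πrL = λ_enc L/ε₀.
E = 2k|λ_enc|/r = 2(8.99×10^9)(2.87×10^-7)/(0.808) = 6.39×10^3 N/C.

|E| = 6.39e3 V/m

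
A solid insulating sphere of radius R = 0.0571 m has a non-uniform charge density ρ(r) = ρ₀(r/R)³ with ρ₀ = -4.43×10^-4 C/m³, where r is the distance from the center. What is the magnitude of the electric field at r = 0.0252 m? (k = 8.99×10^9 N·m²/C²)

E = 1.81e4 N/C

Use a concentric Gaussian sphere at r = 0.0252 m (r < R).
Integrate the density: Q_enc = 4π ∫₀^r ρ₀(r'/R)^3 r'² dr' = 4πρ₀ r^6/(6·R³) = -1.276×10^-9 C.
Since E is radial and uniform over the Gaussian sphere, Φ = E·4πr² = Q_enc/ε₀.
E = k|Q_enc|/r² = (8.99×10^9)(1.276e-9)/(0.0252)² = 1.81×10^4 N/C.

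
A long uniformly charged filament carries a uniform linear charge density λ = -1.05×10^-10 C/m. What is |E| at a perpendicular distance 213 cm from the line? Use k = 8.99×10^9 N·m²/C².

|E| ≈ 0.886 V/m

By cylindrical symmetry E is radial; use a coaxial Gaussian cylinder of radius 213 cm and length L.
Q_enc = λL, so λ_enc = -1.05e-10 C/m.
Applying ∮E·dA = Q_enc/ε₀ with the end caps contributing no flux:
E = 2k|λ_enc|/r = 2(8.99×10^9)(1.05×10^-10)/(2.13) = 0.886 N/C.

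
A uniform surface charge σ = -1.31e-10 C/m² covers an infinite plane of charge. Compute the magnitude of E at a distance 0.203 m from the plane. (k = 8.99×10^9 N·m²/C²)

7.4 N/C

Choose a cylindrical pillbox piercing the sheet, end faces (area A) parallel to it.
Flux Φ = 2EA and Q_enc = σA, so 2EA = σA/ε₀ ⇒ E = |σ|/(2ε₀), independent of distance.
E = 2πk|σ| = 2π(8.99×10^9)(1.31×10^-10) = 7.4 N/C.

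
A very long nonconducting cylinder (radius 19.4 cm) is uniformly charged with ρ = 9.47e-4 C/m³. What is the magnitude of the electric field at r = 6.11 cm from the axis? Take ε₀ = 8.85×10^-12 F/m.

By cylindrical symmetry E is radial; use a coaxial Gaussian cylinder of radius 6.11 cm and length L (r < R).
Charge inside radius r per length L is ρ·πr²·L, so λ_enc = ρπr² = 1.111e-5 C/m.
By Gauss's law (flux through the curved wall only), E·2πrL = λ_enc L/ε₀.
E = |λ_enc|/(2πε₀r) = (1.111e-5)/(2π·8.85×10^-12·0.0611) = 3.27×10^6 N/C.

|E| ≈ 3.27×10^6 N/C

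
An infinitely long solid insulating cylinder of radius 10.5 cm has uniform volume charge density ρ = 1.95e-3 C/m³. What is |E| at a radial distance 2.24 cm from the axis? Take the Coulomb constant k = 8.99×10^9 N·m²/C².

2.47e6 N/C

Take a coaxial cylindrical Gaussian surface of radius r = 2.24 cm and length L (r < R).
Enclosed charge per unit length: λ_enc = ρ·πr² = (1.95e-3)π(0.0224)² = 3.074×10^-6 C/m.
Gauss's law: E·2πrL = λ_enc L/ε₀.
E = 2k|λ_enc|/r = 2(8.99×10^9)(3.074×10^-6)/(0.0224) = 2.47×10^6 N/C.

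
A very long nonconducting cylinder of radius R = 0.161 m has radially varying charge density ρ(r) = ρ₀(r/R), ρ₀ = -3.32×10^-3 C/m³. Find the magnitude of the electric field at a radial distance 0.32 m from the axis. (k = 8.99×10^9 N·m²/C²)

Choose a coaxial cylinder of radius r = 0.32 m (arbitrary length L) as the Gaussian surface (r > R, full charge per length enclosed).
λ_enc = 2π ∫₀^R ρ₀(r'/R)^1 r' dr' = 2πρ₀R²/3 = -1.802×10^-4 C/m.
Applying ∮E·dA = Q_enc/ε₀ with the end caps contributing no flux:
E = 2k|λ_enc|/r = 2(8.99×10^9)(1.802e-4)/(0.32) = 1.01×10^7 N/C.

1.01×10^7 V/m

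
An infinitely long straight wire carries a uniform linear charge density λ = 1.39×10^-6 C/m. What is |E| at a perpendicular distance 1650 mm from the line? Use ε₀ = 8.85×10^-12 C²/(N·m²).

By cylindrical symmetry E is radial; use a coaxial Gaussian cylinder of radius 1650 mm and length L.
Q_enc = λL, so λ_enc = 1.39×10^-6 C/m.
Gauss's law: E·2πrL = λ_enc L/ε₀.
E = |λ_enc|/(2πε₀r) = (1.39×10^-6)/(2π·8.85×10^-12·1.65) = 1.51e4 N/C.

E = 1.51×10^4 N/C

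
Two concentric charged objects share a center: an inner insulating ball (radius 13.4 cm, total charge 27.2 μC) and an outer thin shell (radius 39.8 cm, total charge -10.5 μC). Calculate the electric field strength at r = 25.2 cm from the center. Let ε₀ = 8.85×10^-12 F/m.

E ≈ 3.85e6 N/C

Take a concentric spherical Gaussian surface of radius r = 25.2 cm (between the bodies, 13.4 cm < r < 39.8 cm).
Only the inner charge is enclosed; the outer shell contributes nothing inside itself. Q_enc = 27.2 μC = 2.72e-5 C.
By Gauss's law, ∮E·dA = E·4πr² = Q_enc/ε₀.
E = |Q_enc|/(4πε₀r²) = (2.72×10^-5)/(4π·8.85×10^-12·(0.252)²) = 3.85×10^6 N/C.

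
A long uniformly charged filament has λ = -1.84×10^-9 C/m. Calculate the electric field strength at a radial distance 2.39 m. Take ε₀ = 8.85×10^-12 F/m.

E = 13.8 V/m

Take a coaxial cylindrical Gaussian surface of radius r = 2.39 m and length L.
Q_enc = λL, so λ_enc = -1.84×10^-9 C/m.
Applying ∮E·dA = Q_enc/ε₀ with the end caps contributing no flux:
E = |λ_enc|/(2πε₀r) = (1.84×10^-9)/(2π·8.85×10^-12·2.39) = 13.8 N/C.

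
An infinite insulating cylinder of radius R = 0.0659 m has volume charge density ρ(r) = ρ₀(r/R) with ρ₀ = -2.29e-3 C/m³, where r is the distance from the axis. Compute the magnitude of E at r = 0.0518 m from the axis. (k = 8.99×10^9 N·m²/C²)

Coaxial Gaussian cylinder, radius r = 0.0518 m, length L (r < R).
Integrating ρ over the cross-section to radius r: λ_enc = (2πρ₀/R) ∫₀^r r'^2 dr' = 2πρ₀ r^3/(3·R) = -1.012e-5 C/m.
Since E is radial and uniform over the curved surface, Φ = E·2πrL = Q_enc/ε₀ = λ_enc L/ε₀.
E = 2k|λ_enc|/r = 2(8.99×10^9)(1.012×10^-5)/(0.0518) = 3.51e6 N/C.

E ≈ 3.51e6 N/C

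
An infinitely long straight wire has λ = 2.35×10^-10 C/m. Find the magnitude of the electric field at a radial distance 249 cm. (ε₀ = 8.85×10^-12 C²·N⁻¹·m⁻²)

E = 1.7 V/m

Choose a coaxial cylinder of radius r = 249 cm (arbitrary length L) as the Gaussian surface.
Q_enc = λL, so λ_enc = 2.35e-10 C/m.
Gauss's law: E·2πrL = λ_enc L/ε₀.
E = |λ_enc|/(2πε₀r) = (2.35×10^-10)/(2π·8.85×10^-12·2.49) = 1.7 N/C.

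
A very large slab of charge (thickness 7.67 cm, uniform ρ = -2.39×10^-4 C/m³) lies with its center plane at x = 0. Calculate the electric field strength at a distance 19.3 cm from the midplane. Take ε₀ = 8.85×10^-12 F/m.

|E| ≈ 1.04×10^6 N/C

The point |x| = 19.3 cm lies outside the slab (half-thickness 0.03835 m). A symmetric pillbox spanning the full slab encloses Q_enc = ρ·d·A.
Flux = 2EA ⇒ E = |ρ|d/(2ε₀), independent of distance outside.
E = (2.39×10^-4)(0.0767)/(2·8.85×10^-12) = 1.04×10^6 N/C.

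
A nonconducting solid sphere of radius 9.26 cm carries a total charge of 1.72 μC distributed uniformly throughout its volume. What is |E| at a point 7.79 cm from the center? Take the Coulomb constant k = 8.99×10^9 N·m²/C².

Symmetry ⇒ E = E(r) r̂. Gaussian sphere of radius r = 7.79 cm (r < R).
For a uniform sphere the enclosed fraction is (r/R)³, so Q_enc = (1.72 μC)(0.0779/0.0926)³ = 1.024×10^-6 C.
By Gauss's law, ∮E·dA = E·4πr² = Q_enc/ε₀.
E = k|Q_enc|/r² = (8.99×10^9)(1.024×10^-6)/(0.0779)² = 1.52×10^6 N/C.

|E| = 1.52e6 N/C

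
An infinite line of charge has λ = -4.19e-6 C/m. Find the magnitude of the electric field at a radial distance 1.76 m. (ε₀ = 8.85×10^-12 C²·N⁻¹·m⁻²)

Choose a coaxial cylinder of radius r = 1.76 m (arbitrary length L) as the Gaussian surface.
Q_enc = λL, so λ_enc = -4.19×10^-6 C/m.
Applying ∮E·dA = Q_enc/ε₀ with the end caps contributing no flux:
E = |λ_enc|/(2πε₀r) = (4.19×10^-6)/(2π·8.85×10^-12·1.76) = 4.28e4 N/C.

E ≈ 4.28×10^4 N/C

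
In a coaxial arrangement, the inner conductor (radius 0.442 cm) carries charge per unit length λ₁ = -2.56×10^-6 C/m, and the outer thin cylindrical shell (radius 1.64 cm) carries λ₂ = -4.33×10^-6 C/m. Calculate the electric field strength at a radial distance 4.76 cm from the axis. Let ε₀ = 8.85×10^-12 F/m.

2.60×10^6 N/C

Choose a coaxial cylinder of radius r = 4.76 cm (arbitrary length L) as the Gaussian surface (r > 1.64 cm, enclosing both).
λ_enc = λ₁ + λ₂ = (-2.56e-6) + (-4.33e-6) = -6.89×10^-6 C/m.
Since E is radial and uniform over the curved surface, Φ = E·2πrL = Q_enc/ε₀ = λ_enc L/ε₀.
E = |λ_enc|/(2πε₀r) = (6.89e-6)/(2π·8.85×10^-12·0.0476) = 2.60×10^6 N/C.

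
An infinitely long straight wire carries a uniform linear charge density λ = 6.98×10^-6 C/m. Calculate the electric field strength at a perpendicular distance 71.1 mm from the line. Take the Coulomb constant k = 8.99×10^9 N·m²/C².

Coaxial Gaussian cylinder, radius r = 71.1 mm, length L.
Q_enc = λL, so λ_enc = 6.98×10^-6 C/m.
By Gauss's law (flux through the curved wall only), E·2πrL = λ_enc L/ε₀.
E = 2k|λ_enc|/r = 2(8.99×10^9)(6.98×10^-6)/(0.0711) = 1.77×10^6 N/C.

|E| ≈ 1.77×10^6 N/C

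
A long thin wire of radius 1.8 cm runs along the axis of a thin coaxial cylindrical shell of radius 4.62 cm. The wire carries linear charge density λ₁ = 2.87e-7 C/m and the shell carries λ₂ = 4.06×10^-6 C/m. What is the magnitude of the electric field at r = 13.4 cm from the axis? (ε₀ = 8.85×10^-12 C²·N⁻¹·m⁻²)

By cylindrical symmetry E is radial; use a coaxial Gaussian cylinder of radius 13.4 cm and length L (r > 4.62 cm, enclosing both).
λ_enc = λ₁ + λ₂ = (2.87×10^-7) + (4.06×10^-6) = 4.347×10^-6 C/m.
By Gauss's law (flux through the curved wall only), E·2πrL = λ_enc L/ε₀.
E = |λ_enc|/(2πε₀r) = (4.347e-6)/(2π·8.85×10^-12·0.134) = 5.83e5 N/C.

E ≈ 5.83×10^5 N/C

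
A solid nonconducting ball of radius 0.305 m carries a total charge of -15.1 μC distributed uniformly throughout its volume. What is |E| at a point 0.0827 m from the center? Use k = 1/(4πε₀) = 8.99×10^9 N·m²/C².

By spherical symmetry E is radial; choose a Gaussian sphere of radius r = 0.0827 m (r < R).
Only the charge within r is enclosed: Q_enc = Q·(r/R)³ = (-15.1 μC)·(0.0827 m/0.305 m)³ = -3.01×10^-7 C.
By Gauss's law, ∮E·dA = E·4πr² = Q_enc/ε₀.
E = k|Q_enc|/r² = (8.99×10^9)(3.01e-7)/(0.0827)² = 3.96×10^5 N/C.

|E| ≈ 3.96e5 N/C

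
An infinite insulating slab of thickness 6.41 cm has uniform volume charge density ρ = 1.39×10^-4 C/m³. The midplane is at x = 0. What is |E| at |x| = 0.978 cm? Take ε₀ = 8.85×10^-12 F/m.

|E| ≈ 1.54×10^5 N/C

By symmetry E is perpendicular to the slab. A Gaussian pillbox from −0.978 cm to +0.978 cm (face area A) lies entirely within the slab.
Q_enc = ρ·(2x)·A and flux = 2EA, so 2EA = 2ρxA/ε₀ ⇒ E = |ρ|x/ε₀.
E = (1.39×10^-4)(0.00978)/(8.85×10^-12) = 1.54e5 N/C.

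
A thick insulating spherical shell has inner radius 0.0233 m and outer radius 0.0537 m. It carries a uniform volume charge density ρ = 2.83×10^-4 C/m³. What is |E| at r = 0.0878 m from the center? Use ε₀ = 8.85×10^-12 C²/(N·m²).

Symmetry ⇒ E = E(r) r̂. Gaussian sphere of radius r = 0.0878 m (r > 0.0537 m, enclosing the whole shell).
Q_enc = ρ·(4π/3)(b³ − a³) = (2.83×10^-4)·(4π/3)·((0.0537)³ − (0.0233)³) = 1.686e-7 C.
Since E is radial and uniform over the Gaussian sphere, Φ = E·4πr² = Q_enc/ε₀.
E = |Q_enc|/(4πε₀r²) = (1.686×10^-7)/(4π·8.85×10^-12·(0.0878)²) = 1.97×10^5 N/C.

1.97e5 V/m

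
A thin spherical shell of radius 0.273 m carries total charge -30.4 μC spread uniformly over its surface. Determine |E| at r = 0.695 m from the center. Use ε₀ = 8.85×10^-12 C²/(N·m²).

|E| = 5.66e5 V/m

Take a concentric spherical Gaussian surface of radius r = 0.695 m (r > 0.273 m).
The entire shell is enclosed: Q_enc = -3.04×10^-5 C.
Applying ∮E·dA = Q_enc/ε₀ with Φ = E(4πr²):
E = |Q_enc|/(4πε₀r²) = (3.04×10^-5)/(4π·8.85×10^-12·(0.695)²) = 5.66×10^5 N/C.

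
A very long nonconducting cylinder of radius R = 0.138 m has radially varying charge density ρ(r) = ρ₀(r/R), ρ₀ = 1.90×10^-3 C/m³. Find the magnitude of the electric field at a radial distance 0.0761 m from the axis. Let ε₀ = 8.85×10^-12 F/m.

By cylindrical symmetry E is radial; use a coaxial Gaussian cylinder of radius 0.0761 m and length L (r < R).
Integrating ρ over the cross-section to radius r: λ_enc = (2πρ₀/R) ∫₀^r r'^2 dr' = 2πρ₀ r^3/(3·R) = 1.271e-5 C/m.
Applying ∮E·dA = Q_enc/ε₀ with the end caps contributing no flux:
E = |λ_enc|/(2πε₀r) = (1.271×10^-5)/(2π·8.85×10^-12·0.0761) = 3.00×10^6 N/C.

E ≈ 3.00e6 N/C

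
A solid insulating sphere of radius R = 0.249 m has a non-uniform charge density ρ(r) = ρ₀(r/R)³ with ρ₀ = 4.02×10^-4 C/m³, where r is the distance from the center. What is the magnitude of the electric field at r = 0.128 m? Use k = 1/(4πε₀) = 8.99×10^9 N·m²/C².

By spherical symmetry E is radial; choose a Gaussian sphere of radius r = 0.128 m (r < R).
Q_enc = ∫₀^r ρ(r')·4πr'² dr' = (4πρ₀/R³) ∫₀^r r'^5 dr' = 4πρ₀ r^6/(6·R³) = 2.399×10^-7 C.
Since E is radial and uniform over the Gaussian sphere, Φ = E·4πr² = Q_enc/ε₀.
E = k|Q_enc|/r² = (8.99×10^9)(2.399e-7)/(0.128)² = 1.32×10^5 N/C.

1.32e5 N/C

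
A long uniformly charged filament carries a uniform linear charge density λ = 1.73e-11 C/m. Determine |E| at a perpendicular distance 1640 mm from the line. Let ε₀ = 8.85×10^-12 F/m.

Choose a coaxial cylinder of radius r = 1640 mm (arbitrary length L) as the Gaussian surface.
Q_enc = λL, so λ_enc = 1.73e-11 C/m.
By Gauss's law (flux through the curved wall only), E·2πrL = λ_enc L/ε₀.
E = |λ_enc|/(2πε₀r) = (1.73×10^-11)/(2π·8.85×10^-12·1.64) = 0.19 N/C.

|E| = 0.19 N/C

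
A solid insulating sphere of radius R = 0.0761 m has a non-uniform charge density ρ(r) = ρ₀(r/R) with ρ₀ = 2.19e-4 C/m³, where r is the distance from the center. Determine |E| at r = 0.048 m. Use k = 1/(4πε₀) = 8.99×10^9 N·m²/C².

|E| ≈ 1.87×10^5 N/C

Take a concentric spherical Gaussian surface of radius r = 0.048 m (r < R).
Q_enc = ∫₀^r ρ(r')·4πr'² dr' = (4πρ₀/R) ∫₀^r r'^3 dr' = 4πρ₀ r^4/(4·R) = 4.799×10^-8 C.
Gauss's law: E·4πr² = Q_enc/ε₀.
E = k|Q_enc|/r² = (8.99×10^9)(4.799e-8)/(0.048)² = 1.87×10^5 N/C.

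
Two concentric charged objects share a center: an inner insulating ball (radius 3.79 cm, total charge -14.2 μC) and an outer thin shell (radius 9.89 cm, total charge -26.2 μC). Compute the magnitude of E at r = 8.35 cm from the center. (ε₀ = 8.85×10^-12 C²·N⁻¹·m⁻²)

|E| = 1.83×10^7 V/m

By spherical symmetry E is radial; choose a Gaussian sphere of radius r = 8.35 cm (between the bodies, 3.79 cm < r < 9.89 cm).
Only the inner charge is enclosed; the outer shell contributes nothing inside itself. Q_enc = -14.2 μC = -1.42×10^-5 C.
By Gauss's law, ∮E·dA = E·4πr² = Q_enc/ε₀.
E = |Q_enc|/(4πε₀r²) = (1.42e-5)/(4π·8.85×10^-12·(0.0835)²) = 1.83×10^7 N/C.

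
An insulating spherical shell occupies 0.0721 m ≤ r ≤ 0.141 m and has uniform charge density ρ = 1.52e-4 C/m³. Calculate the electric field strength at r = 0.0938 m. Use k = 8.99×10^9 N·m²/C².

Use a concentric Gaussian sphere at r = 0.0938 m (within the shell material, 0.0721 m < r < 0.141 m).
Only the shell between 0.0721 m and r is enclosed: Q_enc = ρ·(4π/3)(r³ − a³) = (1.52×10^-4)·(4π/3)·((0.0938)³ − (0.0721)³) = 2.868×10^-7 C.
Since E is radial and uniform over the Gaussian sphere, Φ = E·4πr² = Q_enc/ε₀.
E = k|Q_enc|/r² = (8.99×10^9)(2.868×10^-7)/(0.0938)² = 2.93e5 N/C.

2.93e5 N/C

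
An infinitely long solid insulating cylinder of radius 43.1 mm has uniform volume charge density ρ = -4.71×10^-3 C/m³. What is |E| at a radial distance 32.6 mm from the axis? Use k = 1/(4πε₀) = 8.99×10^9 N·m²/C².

Take a coaxial cylindrical Gaussian surface of radius r = 32.6 mm and length L (r < R).
Charge inside radius r per length L is ρ·πr²·L, so λ_enc = ρπr² = -1.573e-5 C/m.
Gauss's law: E·2πrL = λ_enc L/ε₀.
E = 2k|λ_enc|/r = 2(8.99×10^9)(1.573×10^-5)/(0.0326) = 8.67×10^6 N/C.

|E| ≈ 8.67e6 N/C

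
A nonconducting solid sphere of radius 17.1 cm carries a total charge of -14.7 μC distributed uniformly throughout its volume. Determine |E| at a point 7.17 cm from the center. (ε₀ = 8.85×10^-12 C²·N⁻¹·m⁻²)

Symmetry ⇒ E = E(r) r̂. Gaussian sphere of radius r = 7.17 cm (r < R).
For a uniform sphere the enclosed fraction is (r/R)³, so Q_enc = (-14.7 μC)(0.0717/0.171)³ = -1.084×10^-6 C.
By Gauss's law, ∮E·dA = E·4πr² = Q_enc/ε₀.
E = |Q_enc|/(4πε₀r²) = (1.084e-6)/(4π·8.85×10^-12·(0.0717)²) = 1.90e6 N/C.

1.90×10^6 N/C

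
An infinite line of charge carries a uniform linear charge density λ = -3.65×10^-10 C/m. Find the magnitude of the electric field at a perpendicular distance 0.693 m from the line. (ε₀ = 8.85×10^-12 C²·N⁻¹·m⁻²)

Coaxial Gaussian cylinder, radius r = 0.693 m, length L.
Q_enc = λL, so λ_enc = -3.65e-10 C/m.
Gauss's law: E·2πrL = λ_enc L/ε₀.
E = |λ_enc|/(2πε₀r) = (3.65×10^-10)/(2π·8.85×10^-12·0.693) = 9.47 N/C.

9.47 N/C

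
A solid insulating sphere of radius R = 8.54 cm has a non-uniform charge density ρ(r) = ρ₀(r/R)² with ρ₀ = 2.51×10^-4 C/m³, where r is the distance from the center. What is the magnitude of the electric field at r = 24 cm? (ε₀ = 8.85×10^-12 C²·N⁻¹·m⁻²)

|E| = 6.13×10^4 N/C

Symmetry ⇒ E = E(r) r̂. Gaussian sphere of radius r = 24 cm (r > R, all charge enclosed).
Q_enc = 4π ∫₀^R ρ₀(r'/R)^2 r'² dr' = 4πρ₀R³/5 = 3.929e-7 C.
Gauss's law: E·4πr² = Q_enc/ε₀.
E = |Q_enc|/(4πε₀r²) = (3.929e-7)/(4π·8.85×10^-12·(0.24)²) = 6.13×10^4 N/C.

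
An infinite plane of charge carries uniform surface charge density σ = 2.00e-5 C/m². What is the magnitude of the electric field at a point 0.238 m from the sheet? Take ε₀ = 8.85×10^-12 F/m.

1.13e6 N/C

By planar symmetry E is perpendicular to the sheet and uniform; use a Gaussian pillbox with flat faces of area A on each side of the sheet.
Flux Φ = 2EA and Q_enc = σA, so 2EA = σA/ε₀ ⇒ E = |σ|/(2ε₀), independent of distance.
E = |σ|/(2ε₀) = (2.00e-5)/(2·8.85×10^-12) = 1.13e6 N/C.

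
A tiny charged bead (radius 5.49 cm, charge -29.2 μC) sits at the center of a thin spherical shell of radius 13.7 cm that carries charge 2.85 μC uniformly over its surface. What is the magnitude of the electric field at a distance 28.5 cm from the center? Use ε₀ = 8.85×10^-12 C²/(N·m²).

|E| ≈ 2.92e6 V/m

Use a concentric Gaussian sphere at r = 28.5 cm (r > 13.7 cm, enclosing both).
Q_enc = (-29.2 μC) + (2.85 μC) = -2.635×10^-5 C.
Applying ∮E·dA = Q_enc/ε₀ with Φ = E(4πr²):
E = |Q_enc|/(4πε₀r²) = (2.635e-5)/(4π·8.85×10^-12·(0.285)²) = 2.92×10^6 N/C.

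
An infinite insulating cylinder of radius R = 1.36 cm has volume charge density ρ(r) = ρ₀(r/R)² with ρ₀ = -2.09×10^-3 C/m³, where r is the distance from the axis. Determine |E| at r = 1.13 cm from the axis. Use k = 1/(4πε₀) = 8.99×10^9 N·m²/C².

Coaxial Gaussian cylinder, radius r = 1.13 cm, length L (r < R).
Integrating ρ over the cross-section to radius r: λ_enc = (2πρ₀/R²) ∫₀^r r'^3 dr' = 2πρ₀ r^4/(4·R²) = -2.894×10^-7 C/m.
Since E is radial and uniform over the curved surface, Φ = E·2πrL = Q_enc/ε₀ = λ_enc L/ε₀.
E = 2k|λ_enc|/r = 2(8.99×10^9)(2.894×10^-7)/(0.0113) = 4.60×10^5 N/C.

|E| = 4.60×10^5 N/C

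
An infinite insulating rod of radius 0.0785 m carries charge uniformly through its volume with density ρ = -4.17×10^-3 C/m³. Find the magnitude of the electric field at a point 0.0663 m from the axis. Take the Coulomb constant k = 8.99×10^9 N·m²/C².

By cylindrical symmetry E is radial; use a coaxial Gaussian cylinder of radius 0.0663 m and length L (r < R).
Charge inside radius r per length L is ρ·πr²·L, so λ_enc = ρπr² = -5.759×10^-5 C/m.
By Gauss's law (flux through the curved wall only), E·2πrL = λ_enc L/ε₀.
E = 2k|λ_enc|/r = 2(8.99×10^9)(5.759×10^-5)/(0.0663) = 1.56e7 N/C.

E = 1.56×10^7 V/m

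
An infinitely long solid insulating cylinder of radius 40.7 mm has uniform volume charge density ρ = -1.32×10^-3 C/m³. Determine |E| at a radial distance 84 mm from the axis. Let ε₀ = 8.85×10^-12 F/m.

Choose a coaxial cylinder of radius r = 84 mm (arbitrary length L) as the Gaussian surface (r > 40.7 mm, full cross-section enclosed).
λ_enc = ρ·πR² = (-1.32×10^-3)π(0.0407)² = -6.869×10^-6 C/m.
Applying ∮E·dA = Q_enc/ε₀ with the end caps contributing no flux:
E = |λ_enc|/(2πε₀r) = (6.869×10^-6)/(2π·8.85×10^-12·0.084) = 1.47×10^6 N/C.

|E| = 1.47×10^6 N/C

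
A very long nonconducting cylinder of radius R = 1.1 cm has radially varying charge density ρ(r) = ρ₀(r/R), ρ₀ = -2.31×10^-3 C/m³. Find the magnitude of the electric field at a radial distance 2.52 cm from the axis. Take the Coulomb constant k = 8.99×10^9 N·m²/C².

E = 4.18e5 N/C

By cylindrical symmetry E is radial; use a coaxial Gaussian cylinder of radius 2.52 cm and length L (r > R, full charge per length enclosed).
λ_enc = 2π ∫₀^R ρ₀(r'/R)^1 r' dr' = 2πρ₀R²/3 = -5.854×10^-7 C/m.
By Gauss's law (flux through the curved wall only), E·2πrL = λ_enc L/ε₀.
E = 2k|λ_enc|/r = 2(8.99×10^9)(5.854e-7)/(0.0252) = 4.18×10^5 N/C.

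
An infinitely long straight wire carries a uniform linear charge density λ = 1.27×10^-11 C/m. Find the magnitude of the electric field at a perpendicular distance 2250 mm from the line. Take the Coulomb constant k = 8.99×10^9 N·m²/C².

|E| ≈ 0.101 N/C

Take a coaxial cylindrical Gaussian surface of radius r = 2250 mm and length L.
Q_enc = λL, so λ_enc = 1.27×10^-11 C/m.
Applying ∮E·dA = Q_enc/ε₀ with the end caps contributing no flux:
E = 2k|λ_enc|/r = 2(8.99×10^9)(1.27e-11)/(2.25) = 0.101 N/C.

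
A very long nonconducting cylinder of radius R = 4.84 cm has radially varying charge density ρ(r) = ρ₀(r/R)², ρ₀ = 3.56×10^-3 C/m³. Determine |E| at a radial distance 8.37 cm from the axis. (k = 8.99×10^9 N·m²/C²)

Choose a coaxial cylinder of radius r = 8.37 cm (arbitrary length L) as the Gaussian surface (r > R, full charge per length enclosed).
λ_enc = 2π ∫₀^R ρ₀(r'/R)^2 r' dr' = 2πρ₀R²/4 = 1.31×10^-5 C/m.
Applying ∮E·dA = Q_enc/ε₀ with the end caps contributing no flux:
E = 2k|λ_enc|/r = 2(8.99×10^9)(1.31e-5)/(0.0837) = 2.81e6 N/C.

|E| = 2.81×10^6 N/C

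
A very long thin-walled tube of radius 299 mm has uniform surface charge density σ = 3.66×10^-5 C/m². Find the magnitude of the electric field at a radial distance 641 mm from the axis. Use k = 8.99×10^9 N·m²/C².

|E| = 1.93×10^6 N/C

Coaxial Gaussian cylinder, radius r = 641 mm, length L (r > 299 mm).
The whole shell is enclosed: λ_enc = σ·2πR = (3.66e-5)·2π·(0.299) = 6.876e-5 C/m.
Since E is radial and uniform over the curved surface, Φ = E·2πrL = Q_enc/ε₀ = λ_enc L/ε₀.
E = 2k|λ_enc|/r = 2(8.99×10^9)(6.876×10^-5)/(0.641) = 1.93e6 N/C.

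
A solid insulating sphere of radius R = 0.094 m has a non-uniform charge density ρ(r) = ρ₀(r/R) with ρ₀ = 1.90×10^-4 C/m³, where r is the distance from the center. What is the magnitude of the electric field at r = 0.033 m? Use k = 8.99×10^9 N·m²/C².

6.22e4 V/m

Use a concentric Gaussian sphere at r = 0.033 m (r < R).
Q_enc = ∫₀^r ρ(r')·4πr'² dr' = (4πρ₀/R) ∫₀^r r'^3 dr' = 4πρ₀ r^4/(4·R) = 7.531e-9 C.
Gauss's law: E·4πr² = Q_enc/ε₀.
E = k|Q_enc|/r² = (8.99×10^9)(7.531e-9)/(0.033)² = 6.22×10^4 N/C.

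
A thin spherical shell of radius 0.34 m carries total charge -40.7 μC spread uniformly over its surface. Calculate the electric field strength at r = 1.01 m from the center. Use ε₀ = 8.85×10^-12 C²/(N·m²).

|E| = 3.59×10^5 N/C

Symmetry ⇒ E = E(r) r̂. Gaussian sphere of radius r = 1.01 m (r > 0.34 m).
The entire shell is enclosed: Q_enc = -4.07×10^-5 C.
Gauss's law: E·4πr² = Q_enc/ε₀.
E = |Q_enc|/(4πε₀r²) = (4.07e-5)/(4π·8.85×10^-12·(1.01)²) = 3.59×10^5 N/C.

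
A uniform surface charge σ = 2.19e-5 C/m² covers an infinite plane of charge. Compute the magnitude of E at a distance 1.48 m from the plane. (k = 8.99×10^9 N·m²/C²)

E = 1.24e6 V/m

Choose a cylindrical pillbox piercing the sheet, end faces (area A) parallel to it.
Only the two end caps contribute flux: Φ = 2EA. With Q_enc = σA, Gauss's law gives E = |σ|/(2ε₀).
E = 2πk|σ| = 2π(8.99×10^9)(2.19e-5) = 1.24e6 N/C.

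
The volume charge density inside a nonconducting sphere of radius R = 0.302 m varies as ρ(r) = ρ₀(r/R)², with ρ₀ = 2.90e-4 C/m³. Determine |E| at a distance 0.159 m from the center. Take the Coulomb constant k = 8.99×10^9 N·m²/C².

2.89×10^5 V/m

Use a concentric Gaussian sphere at r = 0.159 m (r < R).
Q_enc = ∫₀^r ρ(r')·4πr'² dr' = (4πρ₀/R²) ∫₀^r r'^4 dr' = 4πρ₀ r^5/(5·R²) = 8.121×10^-7 C.
Applying ∮E·dA = Q_enc/ε₀ with Φ = E(4πr²):
E = k|Q_enc|/r² = (8.99×10^9)(8.121e-7)/(0.159)² = 2.89×10^5 N/C.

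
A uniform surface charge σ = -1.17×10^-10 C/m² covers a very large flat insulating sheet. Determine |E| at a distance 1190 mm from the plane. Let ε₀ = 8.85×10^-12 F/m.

The symmetry is planar: E is normal to the sheet and the same magnitude on both sides. Take a pillbox straddling the sheet with end-cap area A.
Only the two end caps contribute flux: Φ = 2EA. With Q_enc = σA, Gauss's law gives E = |σ|/(2ε₀).
E = |σ|/(2ε₀) = (1.17e-10)/(2·8.85×10^-12) = 6.61 N/C.

E ≈ 6.61 N/C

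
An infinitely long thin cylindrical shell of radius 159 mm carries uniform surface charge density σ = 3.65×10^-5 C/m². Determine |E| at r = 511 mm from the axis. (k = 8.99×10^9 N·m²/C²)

E = 1.28×10^6 V/m

Choose a coaxial cylinder of radius r = 511 mm (arbitrary length L) as the Gaussian surface (r > 159 mm).
The whole shell is enclosed: λ_enc = σ·2πR = (3.65e-5)·2π·(0.159) = 3.646×10^-5 C/m.
Applying ∮E·dA = Q_enc/ε₀ with the end caps contributing no flux:
E = 2k|λ_enc|/r = 2(8.99×10^9)(3.646×10^-5)/(0.511) = 1.28×10^6 N/C.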